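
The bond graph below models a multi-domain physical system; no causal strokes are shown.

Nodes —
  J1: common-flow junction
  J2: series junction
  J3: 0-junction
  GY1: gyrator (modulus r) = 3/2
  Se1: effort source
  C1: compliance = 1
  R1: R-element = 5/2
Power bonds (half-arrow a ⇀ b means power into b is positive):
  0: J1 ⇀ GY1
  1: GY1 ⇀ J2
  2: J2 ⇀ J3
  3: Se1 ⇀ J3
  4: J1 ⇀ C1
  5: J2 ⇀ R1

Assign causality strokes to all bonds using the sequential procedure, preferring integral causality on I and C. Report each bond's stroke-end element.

β3 stroke→J3  (Se1 fixes effort; stroke away)
β2 stroke→J2  (common-e at J3 fixed by 3)
β4 stroke→J1  (C1 integral (e out))
β0 stroke→GY1  (only one flow-in slot at J1)
β1 stroke→GY1  (through GY1, causality inverts; strokes same side of GY1)
β5 stroke→J2  (J2 flow already set via bond 1)

#0 |GY1
#1 |GY1
#2 |J2
#3 |J3
#4 |J1
#5 |J2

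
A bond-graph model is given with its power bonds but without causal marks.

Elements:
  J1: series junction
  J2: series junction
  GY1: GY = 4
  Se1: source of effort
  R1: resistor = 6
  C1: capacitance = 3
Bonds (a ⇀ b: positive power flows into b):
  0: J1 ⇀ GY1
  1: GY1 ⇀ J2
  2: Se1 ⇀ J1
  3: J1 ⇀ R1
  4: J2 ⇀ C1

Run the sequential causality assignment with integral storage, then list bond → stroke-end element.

β2 stroke→J1  (Se1 (Se) sets effort on bond)
β4 stroke→J2  (C1 outputs effort q/C1)
β1 stroke→GY1  (closing 1-jn rule on J2)
β0 stroke→GY1  (GY1: gyrator matches bond 1)
β3 stroke→J1  (J1 flow already set via bond 0)

b0 stroke→GY1
b1 stroke→GY1
b2 stroke→J1
b3 stroke→J1
b4 stroke→J2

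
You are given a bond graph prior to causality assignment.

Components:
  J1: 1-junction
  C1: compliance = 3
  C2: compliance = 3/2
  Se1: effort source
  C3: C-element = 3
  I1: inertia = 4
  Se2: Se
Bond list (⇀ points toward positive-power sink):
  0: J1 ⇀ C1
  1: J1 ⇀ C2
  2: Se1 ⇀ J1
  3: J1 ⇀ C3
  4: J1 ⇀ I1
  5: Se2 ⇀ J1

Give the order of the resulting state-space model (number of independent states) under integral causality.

4  (C1, C2, C3, I1 all integral)

b2 stroke at J1  (Se1: effort source, stroke at far end)
b5 stroke at J1  (Se2 (Se) sets effort on bond)
b0 stroke at J1  (C1: C, integral causality)
b1 stroke at J1  (prefer integral on C2)
b3 stroke at J1  (C3 integral (e out))
b4 stroke at I1  (J1 needs exactly one f-in)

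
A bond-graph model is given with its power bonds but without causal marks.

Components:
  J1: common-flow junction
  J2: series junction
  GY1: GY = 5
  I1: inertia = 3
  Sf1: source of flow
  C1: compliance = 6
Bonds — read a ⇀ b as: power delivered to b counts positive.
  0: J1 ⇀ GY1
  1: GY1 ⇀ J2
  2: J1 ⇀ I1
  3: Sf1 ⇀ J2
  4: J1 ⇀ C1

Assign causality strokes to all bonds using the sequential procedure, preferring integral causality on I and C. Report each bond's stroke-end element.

bond 0 stroke→J1
bond 1 stroke→J2
bond 2 stroke→I1
bond 3 stroke→Sf1
bond 4 stroke→J1

β3 stroke at Sf1  (Sf1: flow source, stroke at near end)
β1 stroke at J2  (1-jn J2 has f-setter on 3)
β0 stroke at J1  (GY1 both-in/both-out from 1)
β2 stroke at I1  (prefer integral on I1)
β4 stroke at J1  (J1 flow already set via bond 2)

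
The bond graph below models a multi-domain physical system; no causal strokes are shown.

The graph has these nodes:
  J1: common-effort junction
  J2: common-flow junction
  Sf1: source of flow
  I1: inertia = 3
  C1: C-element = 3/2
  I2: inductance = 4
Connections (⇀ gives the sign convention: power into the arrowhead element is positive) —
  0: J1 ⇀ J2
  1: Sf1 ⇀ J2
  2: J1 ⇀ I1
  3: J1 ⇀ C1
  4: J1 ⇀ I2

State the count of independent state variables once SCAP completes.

b1 →Sf1  (source Sf1 imposes f)
b0 →J2  (J2: bond 1 brought flow, rest push out)
b2 →I1  (I1 integral (f out))
b3 →J1  (C1 outputs effort q/C1)
b4 →I2  (common-e at J1 fixed by 3)

3  (C1, I1, I2 all integral)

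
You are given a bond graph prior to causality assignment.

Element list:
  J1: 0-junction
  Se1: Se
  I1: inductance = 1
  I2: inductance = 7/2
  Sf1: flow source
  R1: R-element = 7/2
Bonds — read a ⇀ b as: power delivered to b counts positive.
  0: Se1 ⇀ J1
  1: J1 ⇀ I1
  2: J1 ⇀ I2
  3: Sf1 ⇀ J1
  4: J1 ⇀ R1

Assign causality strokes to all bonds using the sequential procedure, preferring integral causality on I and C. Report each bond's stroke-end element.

#0 stroke at J1
#1 stroke at I1
#2 stroke at I2
#3 stroke at Sf1
#4 stroke at R1

#0 stroke→J1  (Se1 fixes effort; stroke away)
#3 stroke→Sf1  (Sf1 (Sf) sets flow on bond)
#1 stroke→I1  (common-e at J1 fixed by 0)
#2 stroke→I2  (common-e at J1 fixed by 0)
#4 stroke→R1  (J1 effort already set via bond 0)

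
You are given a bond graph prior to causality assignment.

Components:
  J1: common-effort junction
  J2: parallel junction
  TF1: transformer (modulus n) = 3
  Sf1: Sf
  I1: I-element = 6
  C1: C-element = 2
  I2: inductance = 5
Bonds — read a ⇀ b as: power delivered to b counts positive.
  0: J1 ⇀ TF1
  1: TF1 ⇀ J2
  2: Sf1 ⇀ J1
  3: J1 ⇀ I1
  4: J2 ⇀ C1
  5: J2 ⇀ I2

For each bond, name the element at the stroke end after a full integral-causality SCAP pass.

bond 0 →J1
bond 1 →TF1
bond 2 →Sf1
bond 3 →I1
bond 4 →J2
bond 5 →I2

b2 |Sf1  (Sf1: flow source, stroke at near end)
b3 |I1  (I1 outputs flow p/I1)
b0 |J1  (closing 0-jn rule on J1)
b1 |TF1  (TF1 one-in-one-out from 0)
b4 |J2  (C1 outputs effort q/C1)
b5 |I2  (J2 effort already set via bond 4)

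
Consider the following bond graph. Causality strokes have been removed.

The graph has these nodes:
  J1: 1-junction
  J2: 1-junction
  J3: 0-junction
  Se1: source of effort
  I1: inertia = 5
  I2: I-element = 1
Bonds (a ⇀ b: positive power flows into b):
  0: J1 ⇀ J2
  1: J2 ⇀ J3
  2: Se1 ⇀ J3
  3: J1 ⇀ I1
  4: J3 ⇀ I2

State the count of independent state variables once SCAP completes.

2  (I1, I2 all integral)

β2 |J3  (Se1 (Se) sets effort on bond)
β1 |J2  (0-jn J3 has e-setter on 2)
β4 |I2  (common-e at J3 fixed by 2)
β0 |J1  (closing 1-jn rule on J2)
β3 |I1  (only one flow-in slot at J1)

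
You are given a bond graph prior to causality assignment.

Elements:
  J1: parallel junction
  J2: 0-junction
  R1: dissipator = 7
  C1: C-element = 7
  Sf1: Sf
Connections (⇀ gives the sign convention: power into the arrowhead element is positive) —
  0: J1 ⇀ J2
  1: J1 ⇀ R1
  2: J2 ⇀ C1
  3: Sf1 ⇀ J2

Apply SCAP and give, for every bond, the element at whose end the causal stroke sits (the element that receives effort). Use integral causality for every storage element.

β3 stroke at Sf1  (Sf1 fixes flow; stroke at Sf1)
β2 stroke at J2  (prefer integral on C1)
β0 stroke at J1  (0-jn J2 has e-setter on 2)
β1 stroke at R1  (0-jn J1 has e-setter on 0)

bond 0 →J1
bond 1 →R1
bond 2 →J2
bond 3 →Sf1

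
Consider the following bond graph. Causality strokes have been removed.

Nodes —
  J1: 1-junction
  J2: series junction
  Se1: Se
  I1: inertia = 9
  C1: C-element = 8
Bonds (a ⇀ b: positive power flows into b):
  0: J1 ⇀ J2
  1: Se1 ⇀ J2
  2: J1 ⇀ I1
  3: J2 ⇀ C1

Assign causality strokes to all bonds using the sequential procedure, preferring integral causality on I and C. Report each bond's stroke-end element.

#0 →J1
#1 →J2
#2 →I1
#3 →J2

β1 stroke at J2  (source Se1 imposes e)
β2 stroke at I1  (I1: I, integral causality)
β0 stroke at J1  (J1 flow already set via bond 2)
β3 stroke at J2  (J2: bond 0 brought flow, rest push out)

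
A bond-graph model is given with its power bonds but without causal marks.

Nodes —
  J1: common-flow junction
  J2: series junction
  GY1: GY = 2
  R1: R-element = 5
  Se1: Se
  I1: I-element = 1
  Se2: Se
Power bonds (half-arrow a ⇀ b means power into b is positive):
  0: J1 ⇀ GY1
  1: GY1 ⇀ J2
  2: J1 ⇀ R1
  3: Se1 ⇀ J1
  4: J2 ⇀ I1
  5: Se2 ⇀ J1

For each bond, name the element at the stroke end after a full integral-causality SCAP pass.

b0 stroke→J1
b1 stroke→J2
b2 stroke→R1
b3 stroke→J1
b4 stroke→I1
b5 stroke→J1

b3 →J1  (Se1 fixes effort; stroke away)
b5 →J1  (Se2 fixes effort; stroke away)
b4 →I1  (I1 integral (f out))
b1 →J2  (1-jn J2 has f-setter on 4)
b0 →J1  (GY GY1: same side as bond 1)
b2 →R1  (closing 1-jn rule on J1)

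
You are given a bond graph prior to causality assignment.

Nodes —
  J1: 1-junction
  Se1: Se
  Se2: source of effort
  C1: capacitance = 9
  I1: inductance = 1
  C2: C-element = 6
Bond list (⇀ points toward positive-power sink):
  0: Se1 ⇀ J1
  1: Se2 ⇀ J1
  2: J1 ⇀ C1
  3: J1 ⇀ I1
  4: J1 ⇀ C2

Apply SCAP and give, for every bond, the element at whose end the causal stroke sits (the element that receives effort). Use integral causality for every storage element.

#0 →J1  (Se1 fixes effort; stroke away)
#1 →J1  (Se2 fixes effort; stroke away)
#2 →J1  (prefer integral on C1)
#3 →I1  (I1 integral (f out))
#4 →J1  (J1: bond 3 brought flow, rest push out)

bond 0 stroke→J1
bond 1 stroke→J1
bond 2 stroke→J1
bond 3 stroke→I1
bond 4 stroke→J1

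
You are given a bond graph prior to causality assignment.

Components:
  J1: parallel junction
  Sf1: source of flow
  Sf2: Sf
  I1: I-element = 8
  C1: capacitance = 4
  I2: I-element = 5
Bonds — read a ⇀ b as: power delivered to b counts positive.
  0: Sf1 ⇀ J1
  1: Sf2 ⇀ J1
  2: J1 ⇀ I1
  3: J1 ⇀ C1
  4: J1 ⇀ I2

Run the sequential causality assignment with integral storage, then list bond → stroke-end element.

bond 0 |Sf1
bond 1 |Sf2
bond 2 |I1
bond 3 |J1
bond 4 |I2

bond 0 stroke→Sf1  (source Sf1 imposes f)
bond 1 stroke→Sf2  (source Sf2 imposes f)
bond 2 stroke→I1  (prefer integral on I1)
bond 3 stroke→J1  (C1 outputs effort q/C1)
bond 4 stroke→I2  (common-e at J1 fixed by 3)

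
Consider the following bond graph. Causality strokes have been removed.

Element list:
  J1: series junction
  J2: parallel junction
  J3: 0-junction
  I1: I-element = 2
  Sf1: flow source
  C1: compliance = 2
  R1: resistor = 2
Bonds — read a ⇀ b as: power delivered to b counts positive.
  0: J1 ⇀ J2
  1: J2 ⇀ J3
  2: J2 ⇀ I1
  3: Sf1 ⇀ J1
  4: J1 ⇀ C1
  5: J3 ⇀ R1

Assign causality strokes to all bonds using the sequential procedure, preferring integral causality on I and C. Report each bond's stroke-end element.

β3 →Sf1  (Sf1 fixes flow; stroke at Sf1)
β0 →J1  (1-jn J1 has f-setter on 3)
β4 →J1  (1-jn J1 has f-setter on 3)
β2 →I1  (I1 outputs flow p/I1)
β1 →J2  (J2 needs exactly one e-in)
β5 →J3  (J3: last free bond brings effort in)

b0 |J1
b1 |J2
b2 |I1
b3 |Sf1
b4 |J1
b5 |J3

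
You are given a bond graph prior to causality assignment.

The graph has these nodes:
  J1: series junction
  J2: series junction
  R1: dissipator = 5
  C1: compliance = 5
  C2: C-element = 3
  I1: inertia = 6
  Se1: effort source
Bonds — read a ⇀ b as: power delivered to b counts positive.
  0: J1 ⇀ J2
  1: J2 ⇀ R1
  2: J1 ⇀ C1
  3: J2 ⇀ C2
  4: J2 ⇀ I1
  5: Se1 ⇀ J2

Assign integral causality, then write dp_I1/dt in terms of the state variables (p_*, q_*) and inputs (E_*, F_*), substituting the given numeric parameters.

bond 5 stroke→J2  (Se1 fixes effort; stroke away)
bond 2 stroke→J1  (C1 integral (e out))
bond 0 stroke→J2  (closing 1-jn rule on J1)
bond 3 stroke→J2  (C2 outputs effort q/C2)
bond 4 stroke→I1  (I1 outputs flow p/I1)
bond 1 stroke→J2  (J2: bond 4 brought flow, rest push out)

dp_I1/dt = E_Se1 - 5*p_I1/6 - q_C1/5 - q_C2/3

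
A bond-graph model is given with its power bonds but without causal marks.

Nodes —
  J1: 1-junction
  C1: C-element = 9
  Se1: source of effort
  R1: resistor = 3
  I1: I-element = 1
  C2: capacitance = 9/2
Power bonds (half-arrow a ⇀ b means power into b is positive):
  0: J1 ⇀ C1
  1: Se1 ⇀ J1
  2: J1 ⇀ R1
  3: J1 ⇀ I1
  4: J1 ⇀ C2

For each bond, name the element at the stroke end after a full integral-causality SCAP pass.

bond 0 |J1
bond 1 |J1
bond 2 |J1
bond 3 |I1
bond 4 |J1

b1 |J1  (Se1 fixes effort; stroke away)
b0 |J1  (C1 integral (e out))
b3 |I1  (I1: I, integral causality)
b2 |J1  (J1: bond 3 brought flow, rest push out)
b4 |J1  (1-jn J1 has f-setter on 3)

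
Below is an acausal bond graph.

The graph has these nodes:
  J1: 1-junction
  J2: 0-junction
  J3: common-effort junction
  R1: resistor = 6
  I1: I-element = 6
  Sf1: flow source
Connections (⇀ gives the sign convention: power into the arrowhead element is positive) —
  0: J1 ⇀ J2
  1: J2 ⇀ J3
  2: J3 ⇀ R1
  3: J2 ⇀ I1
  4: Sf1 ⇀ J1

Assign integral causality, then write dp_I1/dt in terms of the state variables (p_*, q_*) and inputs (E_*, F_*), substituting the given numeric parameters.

#4 →Sf1  (Sf1 fixes flow; stroke at Sf1)
#0 →J1  (common-f at J1 fixed by 4)
#3 →I1  (I1: I, integral causality)
#1 →J2  (J2: last free bond brings effort in)
#2 →J3  (J3 needs exactly one e-in)

dp_I1/dt = 6*F_Sf1 - p_I1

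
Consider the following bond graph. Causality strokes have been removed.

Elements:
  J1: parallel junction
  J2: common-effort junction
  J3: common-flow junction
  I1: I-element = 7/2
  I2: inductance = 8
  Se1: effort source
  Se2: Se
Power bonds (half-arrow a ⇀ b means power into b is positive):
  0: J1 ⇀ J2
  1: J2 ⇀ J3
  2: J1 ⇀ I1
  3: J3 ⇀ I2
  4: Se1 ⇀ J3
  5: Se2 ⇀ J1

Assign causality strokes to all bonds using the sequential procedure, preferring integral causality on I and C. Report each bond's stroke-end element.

bond 4 |J3  (Se1: effort source, stroke at far end)
bond 5 |J1  (Se2 (Se) sets effort on bond)
bond 0 |J2  (common-e at J1 fixed by 5)
bond 2 |I1  (J1: bond 5 brought effort, rest push out)
bond 1 |J3  (common-e at J2 fixed by 0)
bond 3 |I2  (only one flow-in slot at J3)

#0 |J2
#1 |J3
#2 |I1
#3 |I2
#4 |J3
#5 |J1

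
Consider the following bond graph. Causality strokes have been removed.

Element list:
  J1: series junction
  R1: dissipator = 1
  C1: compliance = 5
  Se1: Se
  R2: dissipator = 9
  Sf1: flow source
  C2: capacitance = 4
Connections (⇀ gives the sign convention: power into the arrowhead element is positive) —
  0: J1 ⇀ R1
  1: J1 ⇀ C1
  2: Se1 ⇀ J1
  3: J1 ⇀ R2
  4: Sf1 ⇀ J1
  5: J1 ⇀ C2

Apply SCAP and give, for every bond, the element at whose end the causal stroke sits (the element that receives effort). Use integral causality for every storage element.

β2 stroke at J1  (Se1 (Se) sets effort on bond)
β4 stroke at Sf1  (Sf1 (Sf) sets flow on bond)
β0 stroke at J1  (common-f at J1 fixed by 4)
β1 stroke at J1  (common-f at J1 fixed by 4)
β3 stroke at J1  (J1: bond 4 brought flow, rest push out)
β5 stroke at J1  (1-jn J1 has f-setter on 4)

b0 stroke at J1
b1 stroke at J1
b2 stroke at J1
b3 stroke at J1
b4 stroke at Sf1
b5 stroke at J1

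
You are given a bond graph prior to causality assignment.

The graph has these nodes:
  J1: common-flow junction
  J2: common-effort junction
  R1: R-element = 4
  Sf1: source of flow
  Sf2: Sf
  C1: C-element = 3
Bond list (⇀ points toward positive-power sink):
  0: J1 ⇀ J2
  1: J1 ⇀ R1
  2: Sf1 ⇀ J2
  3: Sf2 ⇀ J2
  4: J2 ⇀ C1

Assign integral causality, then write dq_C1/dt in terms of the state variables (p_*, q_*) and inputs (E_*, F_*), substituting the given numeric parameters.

dq_C1/dt = F_Sf1 + F_Sf2 - q_C1/12

β2 stroke at Sf1  (source Sf1 imposes f)
β3 stroke at Sf2  (Sf2: flow source, stroke at near end)
β4 stroke at J2  (C1 integral (e out))
β0 stroke at J1  (J2 effort already set via bond 4)
β1 stroke at R1  (J1: last free bond brings flow in)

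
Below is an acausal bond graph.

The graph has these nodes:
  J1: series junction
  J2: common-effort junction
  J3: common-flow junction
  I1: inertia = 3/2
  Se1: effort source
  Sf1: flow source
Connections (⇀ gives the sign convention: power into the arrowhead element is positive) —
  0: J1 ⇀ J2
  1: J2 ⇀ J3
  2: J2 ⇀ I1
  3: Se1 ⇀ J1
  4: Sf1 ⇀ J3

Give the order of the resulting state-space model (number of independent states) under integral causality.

1  (I1 all integral)

bond 3 |J1  (Se1: effort source, stroke at far end)
bond 4 |Sf1  (Sf1 (Sf) sets flow on bond)
bond 0 |J2  (closing 1-jn rule on J1)
bond 1 |J3  (J2 effort already set via bond 0)
bond 2 |I1  (J2: bond 0 brought effort, rest push out)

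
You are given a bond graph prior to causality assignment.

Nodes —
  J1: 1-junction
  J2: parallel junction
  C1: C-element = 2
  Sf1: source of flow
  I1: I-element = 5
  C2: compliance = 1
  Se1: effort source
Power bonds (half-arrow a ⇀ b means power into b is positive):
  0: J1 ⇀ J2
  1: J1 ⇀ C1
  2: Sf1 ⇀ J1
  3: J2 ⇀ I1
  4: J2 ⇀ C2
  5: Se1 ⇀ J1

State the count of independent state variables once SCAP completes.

3  (C1, C2, I1 all integral)

bond 2 stroke at Sf1  (Sf1: flow source, stroke at near end)
bond 5 stroke at J1  (Se1: effort source, stroke at far end)
bond 0 stroke at J1  (J1 flow already set via bond 2)
bond 1 stroke at J1  (J1: bond 2 brought flow, rest push out)
bond 3 stroke at I1  (prefer integral on I1)
bond 4 stroke at J2  (J2 needs exactly one e-in)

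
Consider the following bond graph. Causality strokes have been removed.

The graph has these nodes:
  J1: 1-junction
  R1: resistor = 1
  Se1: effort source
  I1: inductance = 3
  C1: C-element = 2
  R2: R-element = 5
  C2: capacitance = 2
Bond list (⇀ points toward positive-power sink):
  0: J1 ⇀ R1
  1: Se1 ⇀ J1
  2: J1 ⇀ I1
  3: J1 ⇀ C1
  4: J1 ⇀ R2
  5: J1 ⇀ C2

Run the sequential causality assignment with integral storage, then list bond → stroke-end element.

b1 →J1  (Se1 (Se) sets effort on bond)
b2 →I1  (I1 integral (f out))
b0 →J1  (common-f at J1 fixed by 2)
b3 →J1  (1-jn J1 has f-setter on 2)
b4 →J1  (1-jn J1 has f-setter on 2)
b5 →J1  (1-jn J1 has f-setter on 2)

#0 →J1
#1 →J1
#2 →I1
#3 →J1
#4 →J1
#5 →J1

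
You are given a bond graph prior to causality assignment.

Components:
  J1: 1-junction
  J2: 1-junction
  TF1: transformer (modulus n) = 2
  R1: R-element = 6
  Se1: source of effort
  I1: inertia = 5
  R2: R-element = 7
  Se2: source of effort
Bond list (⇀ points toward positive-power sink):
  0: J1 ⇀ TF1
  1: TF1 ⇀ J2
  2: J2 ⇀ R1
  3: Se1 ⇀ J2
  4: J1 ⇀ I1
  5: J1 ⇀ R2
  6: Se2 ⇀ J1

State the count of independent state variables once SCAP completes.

1  (I1 all integral)

#3 →J2  (Se1: effort source, stroke at far end)
#6 →J1  (source Se2 imposes e)
#4 →I1  (I1 outputs flow p/I1)
#0 →J1  (1-jn J1 has f-setter on 4)
#5 →J1  (J1: bond 4 brought flow, rest push out)
#1 →TF1  (through TF1, causality passes straight; one stroke at TF1)
#2 →J2  (common-f at J2 fixed by 1)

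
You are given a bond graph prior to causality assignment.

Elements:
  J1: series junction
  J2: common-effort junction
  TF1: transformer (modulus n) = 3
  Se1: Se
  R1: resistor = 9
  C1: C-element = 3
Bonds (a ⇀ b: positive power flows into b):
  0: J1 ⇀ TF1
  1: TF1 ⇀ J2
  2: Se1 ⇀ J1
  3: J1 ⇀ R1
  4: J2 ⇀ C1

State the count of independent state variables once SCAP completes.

b2 |J1  (Se1 fixes effort; stroke away)
b4 |J2  (C1 outputs effort q/C1)
b1 |TF1  (common-e at J2 fixed by 4)
b0 |J1  (through TF1, causality passes straight; one stroke at TF1)
b3 |R1  (only one flow-in slot at J1)

1  (C1 all integral)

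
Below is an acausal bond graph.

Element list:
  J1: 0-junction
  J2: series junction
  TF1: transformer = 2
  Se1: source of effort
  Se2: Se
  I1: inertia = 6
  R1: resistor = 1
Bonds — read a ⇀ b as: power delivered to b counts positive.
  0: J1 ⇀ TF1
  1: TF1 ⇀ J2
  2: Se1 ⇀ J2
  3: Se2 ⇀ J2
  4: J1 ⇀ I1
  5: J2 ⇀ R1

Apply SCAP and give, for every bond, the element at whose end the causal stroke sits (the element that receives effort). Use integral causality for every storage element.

bond 2 →J2  (Se1 fixes effort; stroke away)
bond 3 →J2  (source Se2 imposes e)
bond 4 →I1  (I1 outputs flow p/I1)
bond 0 →J1  (J1 needs exactly one e-in)
bond 1 →TF1  (through TF1, causality passes straight; one stroke at TF1)
bond 5 →J2  (J2: bond 1 brought flow, rest push out)

b0 →J1
b1 →TF1
b2 →J2
b3 →J2
b4 →I1
b5 →J2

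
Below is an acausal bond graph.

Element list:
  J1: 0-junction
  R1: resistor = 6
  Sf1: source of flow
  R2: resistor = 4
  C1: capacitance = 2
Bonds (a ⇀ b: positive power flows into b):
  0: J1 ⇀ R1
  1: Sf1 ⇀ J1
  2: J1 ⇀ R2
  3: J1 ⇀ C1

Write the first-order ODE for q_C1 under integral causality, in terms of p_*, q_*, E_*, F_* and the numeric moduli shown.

β1 stroke at Sf1  (Sf1 (Sf) sets flow on bond)
β3 stroke at J1  (C1 outputs effort q/C1)
β0 stroke at R1  (0-jn J1 has e-setter on 3)
β2 stroke at R2  (common-e at J1 fixed by 3)

dq_C1/dt = F_Sf1 - 5*q_C1/24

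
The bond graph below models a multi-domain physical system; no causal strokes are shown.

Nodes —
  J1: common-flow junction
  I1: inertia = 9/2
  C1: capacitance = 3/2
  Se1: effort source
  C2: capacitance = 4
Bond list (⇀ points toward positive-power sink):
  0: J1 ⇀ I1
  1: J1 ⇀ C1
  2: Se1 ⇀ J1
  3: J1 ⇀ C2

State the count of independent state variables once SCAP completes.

#2 stroke at J1  (Se1: effort source, stroke at far end)
#0 stroke at I1  (I1: I, integral causality)
#1 stroke at J1  (J1 flow already set via bond 0)
#3 stroke at J1  (J1 flow already set via bond 0)

3  (C1, C2, I1 all integral)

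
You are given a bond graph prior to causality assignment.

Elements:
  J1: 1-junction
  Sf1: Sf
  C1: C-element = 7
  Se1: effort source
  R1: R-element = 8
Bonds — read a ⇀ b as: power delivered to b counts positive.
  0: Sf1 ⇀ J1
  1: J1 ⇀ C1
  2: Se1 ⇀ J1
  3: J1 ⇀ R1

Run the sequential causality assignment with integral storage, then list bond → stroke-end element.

#0 stroke→Sf1
#1 stroke→J1
#2 stroke→J1
#3 stroke→J1

b0 stroke→Sf1  (Sf1: flow source, stroke at near end)
b2 stroke→J1  (Se1 (Se) sets effort on bond)
b1 stroke→J1  (1-jn J1 has f-setter on 0)
b3 stroke→J1  (J1: bond 0 brought flow, rest push out)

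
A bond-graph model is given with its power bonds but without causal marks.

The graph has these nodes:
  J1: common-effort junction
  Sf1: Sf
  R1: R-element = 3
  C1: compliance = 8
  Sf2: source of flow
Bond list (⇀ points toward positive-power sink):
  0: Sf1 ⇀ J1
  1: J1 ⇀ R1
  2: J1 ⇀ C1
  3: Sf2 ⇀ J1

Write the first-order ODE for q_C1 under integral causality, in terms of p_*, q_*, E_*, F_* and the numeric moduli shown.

b0 |Sf1  (Sf1 (Sf) sets flow on bond)
b3 |Sf2  (Sf2 fixes flow; stroke at Sf2)
b2 |J1  (prefer integral on C1)
b1 |R1  (J1 effort already set via bond 2)

dq_C1/dt = F_Sf1 + F_Sf2 - q_C1/24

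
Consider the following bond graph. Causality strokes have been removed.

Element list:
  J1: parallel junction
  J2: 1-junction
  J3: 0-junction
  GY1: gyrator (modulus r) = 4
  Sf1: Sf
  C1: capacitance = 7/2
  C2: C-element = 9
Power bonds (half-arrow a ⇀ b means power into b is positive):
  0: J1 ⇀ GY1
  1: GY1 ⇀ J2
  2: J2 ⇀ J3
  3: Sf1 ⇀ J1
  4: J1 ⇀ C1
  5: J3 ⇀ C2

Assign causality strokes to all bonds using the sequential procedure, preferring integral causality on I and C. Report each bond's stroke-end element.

b0 stroke→GY1
b1 stroke→GY1
b2 stroke→J2
b3 stroke→Sf1
b4 stroke→J1
b5 stroke→J3

b3 |Sf1  (Sf1: flow source, stroke at near end)
b4 |J1  (C1 outputs effort q/C1)
b0 |GY1  (0-jn J1 has e-setter on 4)
b1 |GY1  (GY GY1: same side as bond 0)
b2 |J2  (common-f at J2 fixed by 1)
b5 |J3  (only one effort-in slot at J3)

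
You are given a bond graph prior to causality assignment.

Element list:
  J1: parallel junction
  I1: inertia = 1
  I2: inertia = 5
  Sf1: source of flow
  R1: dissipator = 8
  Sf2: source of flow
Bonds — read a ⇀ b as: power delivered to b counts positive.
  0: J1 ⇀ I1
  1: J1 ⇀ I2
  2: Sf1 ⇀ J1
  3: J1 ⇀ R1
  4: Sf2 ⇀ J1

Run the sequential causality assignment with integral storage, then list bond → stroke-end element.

bond 2 stroke→Sf1  (Sf1: flow source, stroke at near end)
bond 4 stroke→Sf2  (Sf2 fixes flow; stroke at Sf2)
bond 0 stroke→I1  (I1 integral (f out))
bond 1 stroke→I2  (I2: I, integral causality)
bond 3 stroke→J1  (only one effort-in slot at J1)

β0 stroke at I1
β1 stroke at I2
β2 stroke at Sf1
β3 stroke at J1
β4 stroke at Sf2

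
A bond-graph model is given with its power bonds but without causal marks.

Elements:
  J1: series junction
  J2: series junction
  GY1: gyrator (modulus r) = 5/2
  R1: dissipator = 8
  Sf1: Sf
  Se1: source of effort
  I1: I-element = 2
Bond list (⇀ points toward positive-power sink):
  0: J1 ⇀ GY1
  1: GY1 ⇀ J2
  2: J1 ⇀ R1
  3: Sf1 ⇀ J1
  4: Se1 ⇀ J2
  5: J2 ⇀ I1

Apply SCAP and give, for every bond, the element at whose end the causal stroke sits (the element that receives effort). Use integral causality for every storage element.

b0 |J1
b1 |J2
b2 |J1
b3 |Sf1
b4 |J2
b5 |I1

#3 →Sf1  (Sf1: flow source, stroke at near end)
#4 →J2  (source Se1 imposes e)
#0 →J1  (common-f at J1 fixed by 3)
#2 →J1  (J1 flow already set via bond 3)
#1 →J2  (through GY1, causality inverts; strokes same side of GY1)
#5 →I1  (closing 1-jn rule on J2)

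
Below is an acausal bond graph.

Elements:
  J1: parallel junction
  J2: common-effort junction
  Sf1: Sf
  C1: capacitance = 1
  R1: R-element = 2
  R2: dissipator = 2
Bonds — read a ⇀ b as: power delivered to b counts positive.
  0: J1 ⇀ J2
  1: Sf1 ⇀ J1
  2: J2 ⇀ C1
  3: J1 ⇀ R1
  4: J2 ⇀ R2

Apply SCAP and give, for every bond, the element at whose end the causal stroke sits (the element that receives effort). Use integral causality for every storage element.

#0 stroke→J1
#1 stroke→Sf1
#2 stroke→J2
#3 stroke→R1
#4 stroke→R2

bond 1 →Sf1  (Sf1 fixes flow; stroke at Sf1)
bond 2 →J2  (prefer integral on C1)
bond 0 →J1  (J2 effort already set via bond 2)
bond 4 →R2  (0-jn J2 has e-setter on 2)
bond 3 →R1  (0-jn J1 has e-setter on 0)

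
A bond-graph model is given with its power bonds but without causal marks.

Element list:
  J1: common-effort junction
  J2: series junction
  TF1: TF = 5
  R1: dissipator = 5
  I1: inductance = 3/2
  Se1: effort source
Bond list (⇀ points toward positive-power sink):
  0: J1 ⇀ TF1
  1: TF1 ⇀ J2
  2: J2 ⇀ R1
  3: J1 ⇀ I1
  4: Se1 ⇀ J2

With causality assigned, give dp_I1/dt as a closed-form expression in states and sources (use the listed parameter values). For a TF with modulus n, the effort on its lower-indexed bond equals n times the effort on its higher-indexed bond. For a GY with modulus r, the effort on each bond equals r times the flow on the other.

dp_I1/dt = -5*E_Se1 - 250*p_I1/3

b4 stroke→J2  (Se1 (Se) sets effort on bond)
b3 stroke→I1  (I1 integral (f out))
b0 stroke→J1  (closing 0-jn rule on J1)
b1 stroke→TF1  (TF TF1: opposite of bond 0)
b2 stroke→J2  (J2 flow already set via bond 1)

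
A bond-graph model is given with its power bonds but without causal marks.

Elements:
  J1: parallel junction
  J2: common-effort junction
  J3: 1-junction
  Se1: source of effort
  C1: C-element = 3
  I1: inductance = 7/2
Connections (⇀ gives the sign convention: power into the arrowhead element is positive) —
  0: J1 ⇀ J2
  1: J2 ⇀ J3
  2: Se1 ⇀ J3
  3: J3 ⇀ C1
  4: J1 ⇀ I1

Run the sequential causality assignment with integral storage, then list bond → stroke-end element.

#0 →J1
#1 →J2
#2 →J3
#3 →J3
#4 →I1

b2 |J3  (Se1 fixes effort; stroke away)
b3 |J3  (prefer integral on C1)
b1 |J2  (J3 needs exactly one f-in)
b0 |J1  (J2: bond 1 brought effort, rest push out)
b4 |I1  (0-jn J1 has e-setter on 0)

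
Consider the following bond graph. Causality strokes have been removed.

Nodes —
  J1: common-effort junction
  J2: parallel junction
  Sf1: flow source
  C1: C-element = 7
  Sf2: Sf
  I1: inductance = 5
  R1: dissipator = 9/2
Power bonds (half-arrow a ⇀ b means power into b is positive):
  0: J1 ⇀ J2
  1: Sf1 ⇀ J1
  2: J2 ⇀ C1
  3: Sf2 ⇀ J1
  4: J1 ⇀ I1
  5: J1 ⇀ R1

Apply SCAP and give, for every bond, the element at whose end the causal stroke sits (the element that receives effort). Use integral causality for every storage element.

#1 stroke→Sf1  (Sf1 fixes flow; stroke at Sf1)
#3 stroke→Sf2  (Sf2 (Sf) sets flow on bond)
#2 stroke→J2  (C1 outputs effort q/C1)
#0 stroke→J1  (J2 effort already set via bond 2)
#4 stroke→I1  (0-jn J1 has e-setter on 0)
#5 stroke→R1  (J1 effort already set via bond 0)

#0 →J1
#1 →Sf1
#2 →J2
#3 →Sf2
#4 →I1
#5 →R1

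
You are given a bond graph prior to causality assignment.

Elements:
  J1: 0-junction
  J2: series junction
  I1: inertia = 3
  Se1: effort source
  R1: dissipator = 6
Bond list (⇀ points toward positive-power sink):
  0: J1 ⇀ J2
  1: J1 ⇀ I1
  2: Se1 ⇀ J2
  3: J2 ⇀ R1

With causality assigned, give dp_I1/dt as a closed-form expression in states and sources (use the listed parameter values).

dp_I1/dt = -E_Se1 - 2*p_I1

bond 2 stroke→J2  (Se1 fixes effort; stroke away)
bond 1 stroke→I1  (I1: I, integral causality)
bond 0 stroke→J1  (J1: last free bond brings effort in)
bond 3 stroke→J2  (common-f at J2 fixed by 0)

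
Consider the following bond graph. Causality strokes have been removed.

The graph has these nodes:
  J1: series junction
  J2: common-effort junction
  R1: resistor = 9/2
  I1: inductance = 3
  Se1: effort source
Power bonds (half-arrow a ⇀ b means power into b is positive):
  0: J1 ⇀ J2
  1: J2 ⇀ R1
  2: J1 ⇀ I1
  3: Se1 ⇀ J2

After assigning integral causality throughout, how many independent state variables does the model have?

#3 |J2  (Se1: effort source, stroke at far end)
#0 |J1  (common-e at J2 fixed by 3)
#1 |R1  (J2: bond 3 brought effort, rest push out)
#2 |I1  (closing 1-jn rule on J1)

1  (I1 all integral)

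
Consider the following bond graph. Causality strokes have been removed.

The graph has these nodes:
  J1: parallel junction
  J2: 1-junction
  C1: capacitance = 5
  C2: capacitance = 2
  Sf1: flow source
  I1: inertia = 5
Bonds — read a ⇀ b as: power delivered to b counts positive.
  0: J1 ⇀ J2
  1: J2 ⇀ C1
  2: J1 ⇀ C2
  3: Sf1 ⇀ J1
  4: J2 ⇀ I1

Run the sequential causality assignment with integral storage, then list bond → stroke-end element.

β3 stroke→Sf1  (Sf1: flow source, stroke at near end)
β1 stroke→J2  (C1 integral (e out))
β2 stroke→J1  (C2 integral (e out))
β0 stroke→J2  (J1: bond 2 brought effort, rest push out)
β4 stroke→I1  (only one flow-in slot at J2)

β0 |J2
β1 |J2
β2 |J1
β3 |Sf1
β4 |I1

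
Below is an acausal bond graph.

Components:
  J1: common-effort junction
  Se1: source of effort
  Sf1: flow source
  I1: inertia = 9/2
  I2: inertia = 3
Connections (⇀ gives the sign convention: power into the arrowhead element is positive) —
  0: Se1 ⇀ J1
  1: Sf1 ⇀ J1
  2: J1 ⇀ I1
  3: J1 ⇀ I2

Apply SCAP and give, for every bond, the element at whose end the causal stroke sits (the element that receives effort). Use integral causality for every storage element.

b0 stroke at J1  (Se1 fixes effort; stroke away)
b1 stroke at Sf1  (Sf1 fixes flow; stroke at Sf1)
b2 stroke at I1  (common-e at J1 fixed by 0)
b3 stroke at I2  (J1 effort already set via bond 0)

β0 →J1
β1 →Sf1
β2 →I1
β3 →I2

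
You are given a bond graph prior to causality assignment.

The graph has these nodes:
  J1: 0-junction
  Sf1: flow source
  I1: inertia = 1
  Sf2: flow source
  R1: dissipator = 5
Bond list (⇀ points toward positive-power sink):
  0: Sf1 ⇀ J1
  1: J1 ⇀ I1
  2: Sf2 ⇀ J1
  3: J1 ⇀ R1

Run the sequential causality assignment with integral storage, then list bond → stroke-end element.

#0 →Sf1  (Sf1 fixes flow; stroke at Sf1)
#2 →Sf2  (Sf2 (Sf) sets flow on bond)
#1 →I1  (prefer integral on I1)
#3 →J1  (J1 needs exactly one e-in)

bond 0 stroke at Sf1
bond 1 stroke at I1
bond 2 stroke at Sf2
bond 3 stroke at J1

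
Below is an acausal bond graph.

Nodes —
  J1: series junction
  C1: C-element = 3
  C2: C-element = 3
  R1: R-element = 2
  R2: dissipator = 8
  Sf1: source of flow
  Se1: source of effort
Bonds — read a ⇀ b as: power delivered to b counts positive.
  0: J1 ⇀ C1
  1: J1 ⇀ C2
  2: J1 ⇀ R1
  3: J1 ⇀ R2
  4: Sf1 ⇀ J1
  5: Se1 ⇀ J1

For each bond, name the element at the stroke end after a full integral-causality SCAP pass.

bond 0 |J1
bond 1 |J1
bond 2 |J1
bond 3 |J1
bond 4 |Sf1
bond 5 |J1

bond 4 stroke→Sf1  (Sf1: flow source, stroke at near end)
bond 5 stroke→J1  (source Se1 imposes e)
bond 0 stroke→J1  (common-f at J1 fixed by 4)
bond 1 stroke→J1  (common-f at J1 fixed by 4)
bond 2 stroke→J1  (common-f at J1 fixed by 4)
bond 3 stroke→J1  (1-jn J1 has f-setter on 4)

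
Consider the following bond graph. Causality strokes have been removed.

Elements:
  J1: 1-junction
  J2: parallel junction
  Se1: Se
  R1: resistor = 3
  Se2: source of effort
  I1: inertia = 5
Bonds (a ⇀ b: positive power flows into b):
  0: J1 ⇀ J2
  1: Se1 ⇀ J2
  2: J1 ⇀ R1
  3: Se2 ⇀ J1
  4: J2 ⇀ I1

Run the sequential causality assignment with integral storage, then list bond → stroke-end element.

b0 stroke at J1
b1 stroke at J2
b2 stroke at R1
b3 stroke at J1
b4 stroke at I1

b1 →J2  (source Se1 imposes e)
b3 →J1  (source Se2 imposes e)
b0 →J1  (J2 effort already set via bond 1)
b4 →I1  (0-jn J2 has e-setter on 1)
b2 →R1  (only one flow-in slot at J1)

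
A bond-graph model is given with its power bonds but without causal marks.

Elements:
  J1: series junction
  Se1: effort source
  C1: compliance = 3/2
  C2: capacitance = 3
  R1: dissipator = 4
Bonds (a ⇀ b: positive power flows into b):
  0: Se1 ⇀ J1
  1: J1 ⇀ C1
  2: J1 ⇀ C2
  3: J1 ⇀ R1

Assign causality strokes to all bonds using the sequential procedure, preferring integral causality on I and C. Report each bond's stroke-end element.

bond 0 |J1
bond 1 |J1
bond 2 |J1
bond 3 |R1

bond 0 →J1  (Se1 (Se) sets effort on bond)
bond 1 →J1  (prefer integral on C1)
bond 2 →J1  (C2 integral (e out))
bond 3 →R1  (closing 1-jn rule on J1)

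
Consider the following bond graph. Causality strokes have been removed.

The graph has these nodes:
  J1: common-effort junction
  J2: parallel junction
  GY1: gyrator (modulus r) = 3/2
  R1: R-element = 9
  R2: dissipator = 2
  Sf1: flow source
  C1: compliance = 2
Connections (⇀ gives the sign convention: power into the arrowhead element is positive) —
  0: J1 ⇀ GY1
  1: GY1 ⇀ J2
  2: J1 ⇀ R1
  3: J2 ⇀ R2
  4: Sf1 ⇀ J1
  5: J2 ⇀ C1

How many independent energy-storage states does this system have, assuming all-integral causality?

1  (C1 all integral)

β4 |Sf1  (Sf1 (Sf) sets flow on bond)
β5 |J2  (C1: C, integral causality)
β1 |GY1  (J2 effort already set via bond 5)
β3 |R2  (J2 effort already set via bond 5)
β0 |GY1  (GY1 both-in/both-out from 1)
β2 |J1  (J1: last free bond brings effort in)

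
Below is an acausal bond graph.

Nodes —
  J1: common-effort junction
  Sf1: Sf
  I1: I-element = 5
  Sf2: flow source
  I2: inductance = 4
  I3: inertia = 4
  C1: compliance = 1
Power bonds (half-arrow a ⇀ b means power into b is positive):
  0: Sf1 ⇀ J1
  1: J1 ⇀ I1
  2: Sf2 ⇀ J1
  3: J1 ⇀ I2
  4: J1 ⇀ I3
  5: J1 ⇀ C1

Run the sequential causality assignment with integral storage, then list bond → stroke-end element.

bond 0 stroke at Sf1  (Sf1 (Sf) sets flow on bond)
bond 2 stroke at Sf2  (Sf2 (Sf) sets flow on bond)
bond 1 stroke at I1  (prefer integral on I1)
bond 3 stroke at I2  (I2 outputs flow p/I2)
bond 4 stroke at I3  (prefer integral on I3)
bond 5 stroke at J1  (closing 0-jn rule on J1)

bond 0 →Sf1
bond 1 →I1
bond 2 →Sf2
bond 3 →I2
bond 4 →I3
bond 5 →J1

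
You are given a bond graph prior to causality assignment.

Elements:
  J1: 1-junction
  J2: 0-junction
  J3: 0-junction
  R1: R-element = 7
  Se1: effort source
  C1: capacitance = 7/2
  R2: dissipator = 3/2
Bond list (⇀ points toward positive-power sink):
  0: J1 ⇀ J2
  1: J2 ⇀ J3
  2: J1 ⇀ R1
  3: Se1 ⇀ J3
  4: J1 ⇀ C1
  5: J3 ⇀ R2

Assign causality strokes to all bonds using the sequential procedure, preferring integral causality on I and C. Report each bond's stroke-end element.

β3 |J3  (Se1: effort source, stroke at far end)
β1 |J2  (common-e at J3 fixed by 3)
β5 |R2  (0-jn J3 has e-setter on 3)
β0 |J1  (common-e at J2 fixed by 1)
β4 |J1  (C1: C, integral causality)
β2 |R1  (J1: last free bond brings flow in)

b0 |J1
b1 |J2
b2 |R1
b3 |J3
b4 |J1
b5 |R2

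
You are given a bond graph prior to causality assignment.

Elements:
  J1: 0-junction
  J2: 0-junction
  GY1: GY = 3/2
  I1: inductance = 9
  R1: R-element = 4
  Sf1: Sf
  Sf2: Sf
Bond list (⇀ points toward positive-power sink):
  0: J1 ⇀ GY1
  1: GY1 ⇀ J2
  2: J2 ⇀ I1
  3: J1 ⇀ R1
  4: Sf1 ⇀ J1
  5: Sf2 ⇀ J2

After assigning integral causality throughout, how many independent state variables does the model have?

b4 →Sf1  (Sf1 fixes flow; stroke at Sf1)
b5 →Sf2  (Sf2: flow source, stroke at near end)
b2 →I1  (I1 outputs flow p/I1)
b1 →J2  (J2: last free bond brings effort in)
b0 →J1  (GY GY1: same side as bond 1)
b3 →R1  (common-e at J1 fixed by 0)

1  (I1 all integral)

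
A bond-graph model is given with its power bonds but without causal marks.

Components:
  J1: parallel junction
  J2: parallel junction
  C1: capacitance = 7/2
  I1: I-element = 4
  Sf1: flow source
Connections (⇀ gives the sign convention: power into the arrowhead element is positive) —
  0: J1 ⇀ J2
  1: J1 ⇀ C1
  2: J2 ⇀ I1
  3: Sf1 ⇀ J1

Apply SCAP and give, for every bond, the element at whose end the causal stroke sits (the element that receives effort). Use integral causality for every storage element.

bond 3 stroke at Sf1  (Sf1 fixes flow; stroke at Sf1)
bond 1 stroke at J1  (C1 outputs effort q/C1)
bond 0 stroke at J2  (J1: bond 1 brought effort, rest push out)
bond 2 stroke at I1  (J2: bond 0 brought effort, rest push out)

bond 0 |J2
bond 1 |J1
bond 2 |I1
bond 3 |Sf1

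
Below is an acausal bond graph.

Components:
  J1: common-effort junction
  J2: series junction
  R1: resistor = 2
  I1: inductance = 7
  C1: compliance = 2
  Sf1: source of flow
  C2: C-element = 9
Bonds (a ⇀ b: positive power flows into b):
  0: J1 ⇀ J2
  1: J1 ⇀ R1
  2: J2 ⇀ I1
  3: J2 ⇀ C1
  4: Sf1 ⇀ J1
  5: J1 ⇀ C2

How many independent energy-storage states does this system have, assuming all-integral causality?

3  (C1, C2, I1 all integral)

#4 |Sf1  (source Sf1 imposes f)
#2 |I1  (prefer integral on I1)
#0 |J2  (J2: bond 2 brought flow, rest push out)
#3 |J2  (1-jn J2 has f-setter on 2)
#5 |J1  (prefer integral on C2)
#1 |R1  (0-jn J1 has e-setter on 5)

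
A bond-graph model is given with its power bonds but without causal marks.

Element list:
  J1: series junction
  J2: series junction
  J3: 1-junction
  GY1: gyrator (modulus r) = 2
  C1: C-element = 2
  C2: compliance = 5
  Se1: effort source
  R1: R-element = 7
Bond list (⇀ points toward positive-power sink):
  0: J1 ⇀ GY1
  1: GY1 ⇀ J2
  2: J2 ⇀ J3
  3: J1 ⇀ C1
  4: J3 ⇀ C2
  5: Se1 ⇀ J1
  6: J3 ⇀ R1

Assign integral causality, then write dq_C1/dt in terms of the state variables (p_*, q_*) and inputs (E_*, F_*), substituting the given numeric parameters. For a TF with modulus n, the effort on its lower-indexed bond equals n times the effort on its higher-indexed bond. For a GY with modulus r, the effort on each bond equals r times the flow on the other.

dq_C1/dt = 7*E_Se1/4 - 7*q_C1/8 + q_C2/10

b5 stroke→J1  (Se1: effort source, stroke at far end)
b3 stroke→J1  (C1: C, integral causality)
b0 stroke→GY1  (only one flow-in slot at J1)
b1 stroke→GY1  (GY GY1: same side as bond 0)
b2 stroke→J2  (J2 flow already set via bond 1)
b4 stroke→J3  (J3: bond 2 brought flow, rest push out)
b6 stroke→J3  (1-jn J3 has f-setter on 2)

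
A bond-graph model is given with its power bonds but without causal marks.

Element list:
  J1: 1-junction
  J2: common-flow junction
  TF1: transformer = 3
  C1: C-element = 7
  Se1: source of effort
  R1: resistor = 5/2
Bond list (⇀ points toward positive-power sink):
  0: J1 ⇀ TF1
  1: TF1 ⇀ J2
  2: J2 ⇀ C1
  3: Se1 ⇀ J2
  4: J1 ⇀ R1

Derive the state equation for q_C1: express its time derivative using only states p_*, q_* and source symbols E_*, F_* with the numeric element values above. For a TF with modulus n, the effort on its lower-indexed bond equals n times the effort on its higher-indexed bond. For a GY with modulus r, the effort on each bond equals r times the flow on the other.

β3 stroke at J2  (Se1 (Se) sets effort on bond)
β2 stroke at J2  (prefer integral on C1)
β1 stroke at TF1  (closing 1-jn rule on J2)
β0 stroke at J1  (TF TF1: opposite of bond 1)
β4 stroke at R1  (J1: last free bond brings flow in)

dq_C1/dt = 18*E_Se1/5 - 18*q_C1/35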